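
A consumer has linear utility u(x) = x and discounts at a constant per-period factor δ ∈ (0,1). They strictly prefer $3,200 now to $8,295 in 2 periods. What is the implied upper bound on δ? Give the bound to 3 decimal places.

δ < 0.621

The preference means 3200 > δ^2·8295.
Hence δ^2 < 3200/8295 = 0.38577, and x ↦ x^(1/2) is increasing on (0,∞).
δ < 0.38577^(1/2) = 0.621.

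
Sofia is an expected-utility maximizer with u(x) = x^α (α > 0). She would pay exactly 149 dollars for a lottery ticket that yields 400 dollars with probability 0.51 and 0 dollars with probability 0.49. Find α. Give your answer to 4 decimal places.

Since u(0) = 0, the lottery's EU is 0.51·400^α.
Indifference: 149^α = 0.51·400^α, so (149/400)^α = 0.51.
α = ln(0.51) / ln(149/400) = -0.6733446/-0.9875182 ≈ 0.6819.

α ≈ 0.6819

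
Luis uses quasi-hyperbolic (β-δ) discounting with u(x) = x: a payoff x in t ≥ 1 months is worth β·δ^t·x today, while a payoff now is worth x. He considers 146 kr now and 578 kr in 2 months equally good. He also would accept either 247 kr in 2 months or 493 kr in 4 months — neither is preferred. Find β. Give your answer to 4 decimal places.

β ≈ 0.5042

From the later pair, β·δ^2·247 = β·δ^4·493; dividing through, δ^2 = 247/493 = 0.50101, so δ = 0.70782.
Now use the now-vs-future pair: 146 = β·δ^2·578 gives β = 146/(0.50101·578) ≈ 0.5042.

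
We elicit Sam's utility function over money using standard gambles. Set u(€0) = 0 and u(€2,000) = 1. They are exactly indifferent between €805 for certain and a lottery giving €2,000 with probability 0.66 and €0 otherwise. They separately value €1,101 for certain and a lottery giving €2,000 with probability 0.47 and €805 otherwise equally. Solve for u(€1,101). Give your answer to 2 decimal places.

The first gamble pins u(€805): it must equal 0.66·1 + 0.34·0 = 0.66.
The second indifference gives u(€1,101) = 0.47·u(€2,000) + 0.53·u(€805) = 0.47·1.00 + 0.53·0.66 = 0.8198.

0.82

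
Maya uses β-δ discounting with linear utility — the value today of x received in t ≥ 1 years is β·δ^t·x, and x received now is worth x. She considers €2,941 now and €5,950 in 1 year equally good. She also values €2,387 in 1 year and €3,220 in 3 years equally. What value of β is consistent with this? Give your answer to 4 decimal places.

Both payoffs in the second observation are in the future, so β drops out: δ^1·2387 = δ^3·3220 ⇒ δ^2 = 2387/3220 = 0.74130, so δ = 0.86099.
Now use the now-vs-future pair: 2941 = β·δ·5950 gives β = 2941/(0.86099·5950) ≈ 0.5741.

β ≈ 0.5741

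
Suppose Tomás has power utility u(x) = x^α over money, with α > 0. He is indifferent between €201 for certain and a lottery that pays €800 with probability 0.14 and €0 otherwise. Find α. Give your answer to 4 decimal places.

α ≈ 1.4234

The lottery's expected utility is 0.14·u(800) + 0.86·u(0) = 0.14·800^α (since u(0) = 0 for α > 0).
Indifference: 201^α = 0.14·800^α, so (201/800)^α = 0.14.
α = ln(0.14) / ln(201/800) = -1.9661129/-1.3813068 ≈ 1.4234.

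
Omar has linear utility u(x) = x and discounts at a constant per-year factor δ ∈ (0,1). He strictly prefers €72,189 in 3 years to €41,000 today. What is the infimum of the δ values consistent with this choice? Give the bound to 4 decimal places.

Under u(x) = x this choice says 41000 < δ^3·72189.
Dividing by 72189: δ^3 > 0.56795. Both sides are positive, so the cube root keeps the direction.
δ > 0.56795^(1/3) = 0.8281.

δ > 0.8281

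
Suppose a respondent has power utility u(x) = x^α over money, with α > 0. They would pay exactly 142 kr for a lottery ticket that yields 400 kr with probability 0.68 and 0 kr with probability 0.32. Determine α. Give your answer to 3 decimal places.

α ≈ 0.372

Since u(0) = 0, the lottery's EU is 0.68·400^α.
Indifference: 142^α = 0.68·400^α, so (142/400)^α = 0.68.
Take logs: α = ln 0.68 / ln(142/400) ≈ 0.37239.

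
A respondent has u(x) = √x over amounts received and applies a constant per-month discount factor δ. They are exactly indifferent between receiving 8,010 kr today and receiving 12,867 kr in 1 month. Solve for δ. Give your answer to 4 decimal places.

Indifference means u(8010) = δ · u(12867), so δ = u(8010)/u(12867).
Since u(x) = √x, δ = √(8010/12867) = 0.78900.

δ ≈ 0.7890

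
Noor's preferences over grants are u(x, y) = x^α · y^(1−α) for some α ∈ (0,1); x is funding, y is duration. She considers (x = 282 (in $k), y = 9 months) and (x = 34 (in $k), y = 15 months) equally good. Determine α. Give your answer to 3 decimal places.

α ≈ 0.194

Indifference: 282^α · 9^(1−α) = 34^α · 15^(1−α).
Taking logs: α·ln 282 + (1−α)·ln 9 = α·ln 34 + (1−α)·ln 15, i.e. α·2.115547 = (1−α)·0.510826.
Thus α·(2.626373) = 0.510826, so α = 0.510826/2.626373 ≈ 0.194.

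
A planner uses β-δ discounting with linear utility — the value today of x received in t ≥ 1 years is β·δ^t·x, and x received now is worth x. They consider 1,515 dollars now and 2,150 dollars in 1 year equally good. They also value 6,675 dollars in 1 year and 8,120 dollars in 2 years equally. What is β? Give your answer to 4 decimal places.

The second indifference involves only future payoffs, so β cancels: β·δ^1·6675 = β·δ^2·8120, giving δ = 6675/8120 = 0.82204.
The first indifference: 1515 = β·δ·2150, so β = 1515/(δ·2150) = 1515/(0.82204·2150) ≈ 0.8572.

β ≈ 0.8572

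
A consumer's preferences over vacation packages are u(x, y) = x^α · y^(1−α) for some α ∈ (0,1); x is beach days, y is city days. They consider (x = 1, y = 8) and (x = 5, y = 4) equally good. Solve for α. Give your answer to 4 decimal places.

Indifference: 1^α · 8^(1−α) = 5^α · 4^(1−α).
Taking logs: α·ln 1 + (1−α)·ln 8 = α·ln 5 + (1−α)·ln 4, i.e. α·-1.6094379 = (1−α)·-0.6931472.
With A = -1.6094379 and B = -0.6931472: α·A = (1−α)·B, so α = B/(A+B) = -0.6931472/-2.3025851 ≈ 0.3010.

α ≈ 0.3010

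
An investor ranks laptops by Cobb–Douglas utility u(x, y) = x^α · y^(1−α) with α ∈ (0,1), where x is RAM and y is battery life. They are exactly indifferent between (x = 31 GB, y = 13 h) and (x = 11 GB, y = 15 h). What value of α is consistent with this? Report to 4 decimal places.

Indifference: 31^α · 13^(1−α) = 11^α · 15^(1−α).
(31/11)^α = (15/13)^(1−α); take logs: α·ln(31/11) = (1−α)·ln(15/13), i.e. α·1.0360919 = (1−α)·0.1431008.
With A = 1.0360919 and B = 0.1431008: α·A = (1−α)·B, so α = B/(A+B) = 0.1431008/1.1791927 ≈ 0.1214.

α ≈ 0.1214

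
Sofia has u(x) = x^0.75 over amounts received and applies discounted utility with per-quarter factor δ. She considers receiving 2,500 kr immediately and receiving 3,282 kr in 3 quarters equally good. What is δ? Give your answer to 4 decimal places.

δ ≈ 0.9342

The payoff in 3 quarters is discounted by δ^3, so u(2500) = δ^3·u(3282) and δ^3 = u(2500)/u(3282).
With u(x) = x^0.75: δ^3 = 2500^0.75/3282^0.75 = (2500/3282)^0.75 = 0.81536.
So δ = 0.81536^(1/3) ≈ 0.9342.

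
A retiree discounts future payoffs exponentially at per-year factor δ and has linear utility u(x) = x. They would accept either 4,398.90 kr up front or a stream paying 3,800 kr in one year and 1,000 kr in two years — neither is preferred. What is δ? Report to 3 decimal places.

δ ≈ 0.930

Equating present values: 4398.90 = 3800δ + 1000δ².
Rearranged: 1000δ² + 3800δ − 4398.90 = 0.
δ = (−3800 + √(3800² + 4·1000·4398.90)) / (2·1000) = (−3800 + √32035600.00) / 2000 ≈ 0.930.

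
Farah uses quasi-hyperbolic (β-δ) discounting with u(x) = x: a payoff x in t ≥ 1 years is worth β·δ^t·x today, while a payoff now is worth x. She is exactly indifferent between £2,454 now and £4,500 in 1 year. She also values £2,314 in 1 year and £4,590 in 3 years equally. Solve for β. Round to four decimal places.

From the later pair, β·δ^1·2314 = β·δ^3·4590; dividing through, δ^2 = 2314/4590 = 0.50414, so δ = 0.71003.
Substituting δ into 2454 = β·δ·4500: β = 2454/(3195.125) ≈ 0.7680.

β ≈ 0.7680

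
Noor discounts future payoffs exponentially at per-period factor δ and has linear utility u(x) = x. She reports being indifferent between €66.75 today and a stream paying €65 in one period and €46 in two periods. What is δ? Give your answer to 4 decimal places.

δ ≈ 0.6900

The stream is worth 65δ + 46δ² today, so 65δ + 46δ² = 66.75.
That is, 46δ² + 65δ − 66.75 = 0, a quadratic in δ.
The positive root is δ = [−65 + √(65² + 4·46·66.75)] / (2·46) = (−65 + 128.480)/92 ≈ 0.6900.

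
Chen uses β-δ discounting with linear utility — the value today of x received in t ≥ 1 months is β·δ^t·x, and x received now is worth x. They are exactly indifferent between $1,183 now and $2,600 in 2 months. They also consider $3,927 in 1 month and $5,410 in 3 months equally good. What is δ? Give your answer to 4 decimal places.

From the later pair, β·δ^1·3927 = β·δ^3·5410; dividing through, δ^2 = 3927/5410 = 0.72588, so δ = 0.85198.

δ ≈ 0.8520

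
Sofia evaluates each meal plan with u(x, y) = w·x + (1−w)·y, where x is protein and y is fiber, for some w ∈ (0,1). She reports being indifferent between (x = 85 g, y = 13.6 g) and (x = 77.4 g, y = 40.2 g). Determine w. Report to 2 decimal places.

w = 0.78

u(85,13.6) = u(77.4,40.2) means w·85 + (1−w)·13.6 = w·77.4 + (1−w)·40.2.
Collecting terms: w·7.6 = (1−w)·26.6.
The marginal rate of substitution is 26.6/7.6, so w = 26.6/(7.6+26.6) = 0.78.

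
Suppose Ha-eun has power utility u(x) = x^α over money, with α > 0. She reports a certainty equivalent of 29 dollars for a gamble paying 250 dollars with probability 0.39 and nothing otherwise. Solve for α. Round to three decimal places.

Since u(0) = 0, the lottery's EU is 0.39·250^α.
Setting u(29) equal to that: 29^α = 0.39·250^α ⇒ (29/250)^α = 0.39.
Taking logs: α·ln(29/250) = ln(0.39), so α = -0.941609 / -2.154165 ≈ 0.437.

α ≈ 0.437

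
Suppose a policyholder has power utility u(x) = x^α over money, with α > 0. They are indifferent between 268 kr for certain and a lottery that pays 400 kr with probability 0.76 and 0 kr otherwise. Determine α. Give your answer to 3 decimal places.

EU(lottery) = 0.76·400^α + 0.24·0 = 0.76·400^α.
Indifference: 268^α = 0.76·400^α, so (268/400)^α = 0.76.
Take logs: α = ln 0.76 / ln(268/400) ≈ 0.68527.

α ≈ 0.685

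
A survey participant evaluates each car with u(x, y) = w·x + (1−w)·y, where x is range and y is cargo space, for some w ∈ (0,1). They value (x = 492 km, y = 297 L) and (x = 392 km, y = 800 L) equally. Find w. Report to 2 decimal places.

Indifference: w·492 + (1−w)·297 = w·392 + (1−w)·800.
w·(492−392) = (1−w)·(800−297), i.e. w·100 = (1−w)·503.
Hence w = 503/(100+503) = 503/603 = 0.83.

w = 0.83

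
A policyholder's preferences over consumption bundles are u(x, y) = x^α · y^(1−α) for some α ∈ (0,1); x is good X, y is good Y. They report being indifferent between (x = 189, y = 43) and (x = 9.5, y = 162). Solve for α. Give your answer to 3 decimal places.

α ≈ 0.307

Set the two utilities equal: 189^α·43^(1−α) = 9.5^α·162^(1−α).
Rearrange to (189/9.5)^α = (162/43)^(1−α) and take logs: α·2.990455 = (1−α)·1.326396.
So α/(1−α) = (1.326396)/(2.990455) = 0.443543, and α = 0.443543/1.443543 ≈ 0.307.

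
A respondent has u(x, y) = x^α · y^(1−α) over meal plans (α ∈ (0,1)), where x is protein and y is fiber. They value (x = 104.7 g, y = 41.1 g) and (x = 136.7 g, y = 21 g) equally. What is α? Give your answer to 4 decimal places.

Indifference: 104.7^α · 41.1^(1−α) = 136.7^α · 21^(1−α).
(104.7/136.7)^α = (21/41.1)^(1−α); take logs: α·ln(104.7/136.7) = (1−α)·ln(21/41.1), i.e. α·-0.2666896 = (1−α)·-0.6714857.
So α/(1−α) = (-0.6714857)/(-0.2666896) = 2.5178548, and α = 2.5178548/3.5178548 ≈ 0.7157.

α ≈ 0.7157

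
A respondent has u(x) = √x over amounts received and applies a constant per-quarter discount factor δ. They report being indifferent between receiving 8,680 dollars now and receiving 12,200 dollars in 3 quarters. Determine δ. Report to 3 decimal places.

δ ≈ 0.945

Equating discounted utilities: u(8680) = δ^3·u(12200) ⇒ δ^3 = u(8680)/u(12200).
With u(x) = √x: δ^3 = √8680/√12200 = √(8680/12200) = 0.84349.
So δ = 0.84349^(1/3) ≈ 0.945.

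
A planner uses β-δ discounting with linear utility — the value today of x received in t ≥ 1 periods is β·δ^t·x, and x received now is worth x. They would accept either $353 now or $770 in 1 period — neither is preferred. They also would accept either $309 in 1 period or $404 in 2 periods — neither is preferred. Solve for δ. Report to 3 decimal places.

Both payoffs in the second observation are in the future, so β drops out: δ^1·309 = δ^2·404 ⇒ δ = 309/404 = 0.76485.

δ ≈ 0.765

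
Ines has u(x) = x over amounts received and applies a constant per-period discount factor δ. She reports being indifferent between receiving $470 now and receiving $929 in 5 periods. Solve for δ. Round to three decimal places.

Indifference means u(470) = δ^5 · u(929), so δ^5 = u(470)/u(929).
With u(x) = x: δ^5 = 470/929 = 0.50592.
Taking the 5th root: δ = 0.50592^(1/5) ≈ 0.873.

δ ≈ 0.873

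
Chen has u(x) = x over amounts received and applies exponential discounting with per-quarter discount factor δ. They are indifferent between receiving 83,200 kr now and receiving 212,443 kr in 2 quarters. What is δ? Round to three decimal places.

δ ≈ 0.626

Indifference means u(83200) = δ^2 · u(212443), so δ^2 = u(83200)/u(212443).
With u(x) = x: δ^2 = 83200/212443 = 0.39163.
Taking the square root: δ = 0.39163^(1/2) ≈ 0.626.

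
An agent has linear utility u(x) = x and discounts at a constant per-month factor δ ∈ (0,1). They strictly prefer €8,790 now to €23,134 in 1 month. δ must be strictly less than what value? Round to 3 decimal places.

δ < 0.380

Under u(x) = x this choice says 8790 > δ·23134.
So δ < 8790/23134 = 0.37996.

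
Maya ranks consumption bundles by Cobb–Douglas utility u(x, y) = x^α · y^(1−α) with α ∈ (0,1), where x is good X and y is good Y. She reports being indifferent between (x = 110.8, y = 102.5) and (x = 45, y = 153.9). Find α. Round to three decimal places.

α ≈ 0.311

Set the two utilities equal: 110.8^α·102.5^(1−α) = 45^α·153.9^(1−α).
Rearrange to (110.8/45)^α = (153.9/102.5)^(1−α) and take logs: α·0.901064 = (1−α)·0.406440.
Thus α·(1.307504) = 0.406440, so α = 0.406440/1.307504 ≈ 0.311.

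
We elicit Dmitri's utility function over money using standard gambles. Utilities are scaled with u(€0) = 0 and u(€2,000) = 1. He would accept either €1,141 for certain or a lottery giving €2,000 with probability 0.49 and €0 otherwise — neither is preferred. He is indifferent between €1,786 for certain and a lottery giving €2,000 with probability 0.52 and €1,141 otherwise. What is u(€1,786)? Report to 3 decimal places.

From the first indifference, u(€1,141) = 0.49·u(€2,000) + 0.51·u(€0) = 0.49·1 + 0.51·0 = 0.49.
Chaining: u(€1,786) = 0.52·1.00 + 0.48·0.49 = 0.7552.

0.755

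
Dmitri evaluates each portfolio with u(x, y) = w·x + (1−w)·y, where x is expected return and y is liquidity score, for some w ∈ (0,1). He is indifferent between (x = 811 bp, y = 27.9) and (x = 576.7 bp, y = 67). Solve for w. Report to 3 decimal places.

u(811,27.9) = u(576.7,67) means w·811 + (1−w)·27.9 = w·576.7 + (1−w)·67.
w·(811−576.7) = (1−w)·(67−27.9), i.e. w·234.3 = (1−w)·39.1.
The marginal rate of substitution is 39.1/234.3, so w = 39.1/(234.3+39.1) = 0.143.

w = 0.143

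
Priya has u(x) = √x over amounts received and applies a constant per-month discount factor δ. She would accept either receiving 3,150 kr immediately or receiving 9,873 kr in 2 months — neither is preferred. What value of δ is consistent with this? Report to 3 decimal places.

δ ≈ 0.752

The payoff in 2 months is discounted by δ^2, so u(3150) = δ^2·u(9873) and δ^2 = u(3150)/u(9873).
Since u(x) = √x, δ^2 = √(3150/9873) = 0.56485.
Taking the square root: δ = 0.56485^(1/2) ≈ 0.752.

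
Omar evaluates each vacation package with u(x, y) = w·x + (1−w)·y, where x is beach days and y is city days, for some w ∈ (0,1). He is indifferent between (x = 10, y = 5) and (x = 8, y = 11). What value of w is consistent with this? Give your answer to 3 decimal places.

Equating utilities: w·10 + (1−w)·5 = w·8 + (1−w)·11.
Collecting terms: w·2 = (1−w)·6.
The marginal rate of substitution is 6/2, so w = 6/(2+6) = 0.750.

w = 0.750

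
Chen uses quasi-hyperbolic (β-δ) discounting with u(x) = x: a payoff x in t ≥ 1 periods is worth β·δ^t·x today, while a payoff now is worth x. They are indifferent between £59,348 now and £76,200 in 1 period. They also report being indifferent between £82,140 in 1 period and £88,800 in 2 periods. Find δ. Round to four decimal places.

δ ≈ 0.9250

Both payoffs in the second observation are in the future, so β drops out: δ^1·82140 = δ^2·88800 ⇒ δ = 82140/88800 = 0.92500.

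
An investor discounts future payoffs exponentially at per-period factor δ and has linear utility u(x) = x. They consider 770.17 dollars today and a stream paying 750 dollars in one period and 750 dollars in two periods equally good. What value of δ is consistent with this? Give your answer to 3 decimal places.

Equating present values: 770.17 = 750δ + 750δ².
So 750δ² + 750δ − 770.17 = 0.
By the quadratic formula (taking the positive root), δ = (−750 + √2873010.00) / 1500 ≈ 0.630.

δ ≈ 0.630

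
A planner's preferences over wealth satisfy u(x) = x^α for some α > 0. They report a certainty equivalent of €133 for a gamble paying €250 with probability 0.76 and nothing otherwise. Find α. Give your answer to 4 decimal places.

α ≈ 0.4348

EU(lottery) = 0.76·250^α + 0.24·0 = 0.76·250^α.
Indifference: 133^α = 0.76·250^α, so (133/250)^α = 0.76.
Take logs: α = ln 0.76 / ln(133/250) ≈ 0.434847.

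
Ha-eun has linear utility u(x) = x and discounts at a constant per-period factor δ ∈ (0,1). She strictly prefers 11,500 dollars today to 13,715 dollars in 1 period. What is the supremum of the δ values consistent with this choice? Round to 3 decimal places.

δ < 0.838

The preference means 11500 > δ·13715.
Dividing through by 13715 gives δ < 0.83850.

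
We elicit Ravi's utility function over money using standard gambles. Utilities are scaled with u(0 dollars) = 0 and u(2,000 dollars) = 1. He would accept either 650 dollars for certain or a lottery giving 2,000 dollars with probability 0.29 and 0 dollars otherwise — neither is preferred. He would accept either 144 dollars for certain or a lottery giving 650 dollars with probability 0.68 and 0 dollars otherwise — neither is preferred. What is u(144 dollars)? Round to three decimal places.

0.197

The first gamble pins u(650 dollars): it must equal 0.29·1 + 0.71·0 = 0.29.
Then u(144 dollars) = 0.68·u(650 dollars) + 0.32·u(0 dollars) = 0.68·0.29 + 0.32·0.00 = 0.1972.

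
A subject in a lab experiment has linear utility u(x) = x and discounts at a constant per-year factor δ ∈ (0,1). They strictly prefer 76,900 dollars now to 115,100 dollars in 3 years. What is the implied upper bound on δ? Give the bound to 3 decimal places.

The preference means 76900 > δ^3·115100.
Hence δ^3 < 76900/115100 = 0.66811, and x ↦ x^(1/3) is increasing on (0,∞).
δ < 0.66811^(1/3) = 0.874.

δ < 0.874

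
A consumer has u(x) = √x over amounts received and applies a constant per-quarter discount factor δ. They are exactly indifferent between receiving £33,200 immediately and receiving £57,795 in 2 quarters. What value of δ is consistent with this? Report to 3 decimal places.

δ ≈ 0.871

Equating discounted utilities: u(33200) = δ^2·u(57795) ⇒ δ^2 = u(33200)/u(57795).
With u(x) = √x: δ^2 = √33200/√57795 = √(33200/57795) = 0.75792.
So δ = 0.75792^(1/2) ≈ 0.871.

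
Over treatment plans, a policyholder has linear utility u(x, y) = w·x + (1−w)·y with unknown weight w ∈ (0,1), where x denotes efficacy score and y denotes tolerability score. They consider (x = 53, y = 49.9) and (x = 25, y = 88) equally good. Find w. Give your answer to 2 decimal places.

w = 0.58

Equating utilities: w·53 + (1−w)·49.9 = w·25 + (1−w)·88.
Rearranging, 28·w − 38.1·(1−w) = 0.
The marginal rate of substitution is 38.1/28, so w = 38.1/(28+38.1) = 0.58.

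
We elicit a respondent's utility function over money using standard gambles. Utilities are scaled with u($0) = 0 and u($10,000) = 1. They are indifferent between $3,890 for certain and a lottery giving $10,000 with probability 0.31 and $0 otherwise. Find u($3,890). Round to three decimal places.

u($3,890) equals the lottery's expected utility: 0.31·1 + 0.69·0 = 0.31.

0.310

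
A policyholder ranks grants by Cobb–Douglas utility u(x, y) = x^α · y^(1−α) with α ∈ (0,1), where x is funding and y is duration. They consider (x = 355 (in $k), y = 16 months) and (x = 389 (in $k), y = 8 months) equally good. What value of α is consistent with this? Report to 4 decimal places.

α ≈ 0.8834

Indifference: 355^α · 16^(1−α) = 389^α · 8^(1−α).
Taking logs: α·ln 355 + (1−α)·ln 16 = α·ln 389 + (1−α)·ln 8, i.e. α·-0.0914616 = (1−α)·-0.6931472.
Thus α·(-0.7846088) = -0.6931472, so α = -0.6931472/-0.7846088 ≈ 0.8834.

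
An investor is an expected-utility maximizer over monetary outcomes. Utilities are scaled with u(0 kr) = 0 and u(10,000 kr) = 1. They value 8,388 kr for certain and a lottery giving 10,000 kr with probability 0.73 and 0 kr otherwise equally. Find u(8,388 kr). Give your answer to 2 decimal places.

u(8,388 kr) equals the lottery's expected utility: 0.73·1 + 0.27·0 = 0.73.

0.73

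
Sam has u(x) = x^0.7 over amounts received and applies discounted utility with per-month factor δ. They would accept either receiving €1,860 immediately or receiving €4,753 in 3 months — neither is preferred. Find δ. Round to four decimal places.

Indifference means u(1860) = δ^3 · u(4753), so δ^3 = u(1860)/u(4753).
Since u(x) = x^0.7, δ^3 = (1860/4753)^0.7 = 0.39133^0.7 = 0.51854.
Hence δ = (0.51854)^(1/3) = 0.803391.

δ ≈ 0.8034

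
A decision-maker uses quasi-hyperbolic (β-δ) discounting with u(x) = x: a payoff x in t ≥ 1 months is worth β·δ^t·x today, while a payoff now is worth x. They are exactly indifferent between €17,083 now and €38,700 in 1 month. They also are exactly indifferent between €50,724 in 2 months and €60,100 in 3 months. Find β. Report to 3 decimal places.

Both payoffs in the second observation are in the future, so β drops out: δ^2·50724 = δ^3·60100 ⇒ δ = 50724/60100 = 0.84399.
Substituting δ into 17083 = β·δ·38700: β = 17083/(32662.542) ≈ 0.523.

β ≈ 0.523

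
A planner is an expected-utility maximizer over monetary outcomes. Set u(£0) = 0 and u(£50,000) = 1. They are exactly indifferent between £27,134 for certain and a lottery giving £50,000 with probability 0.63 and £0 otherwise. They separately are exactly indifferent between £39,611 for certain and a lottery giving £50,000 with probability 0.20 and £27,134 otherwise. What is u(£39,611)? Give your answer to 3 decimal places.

The first gamble pins u(£27,134): it must equal 0.63·1 + 0.37·0 = 0.63.
The second indifference gives u(£39,611) = 0.20·u(£50,000) + 0.80·u(£27,134) = 0.20·1.00 + 0.80·0.63 = 0.7040.

0.704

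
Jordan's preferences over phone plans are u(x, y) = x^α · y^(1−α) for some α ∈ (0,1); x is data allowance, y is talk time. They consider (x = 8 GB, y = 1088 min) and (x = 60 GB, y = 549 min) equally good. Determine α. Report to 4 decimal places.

α ≈ 0.2534

Indifference: 8^α · 1088^(1−α) = 60^α · 549^(1−α).
(8/60)^α = (549/1088)^(1−α); take logs: α·ln(8/60) = (1−α)·ln(549/1088), i.e. α·-2.0149030 = (1−α)·-0.6839980.
So α/(1−α) = (-0.6839980)/(-2.0149030) = 0.3394694, and α = 0.3394694/1.3394694 ≈ 0.2534.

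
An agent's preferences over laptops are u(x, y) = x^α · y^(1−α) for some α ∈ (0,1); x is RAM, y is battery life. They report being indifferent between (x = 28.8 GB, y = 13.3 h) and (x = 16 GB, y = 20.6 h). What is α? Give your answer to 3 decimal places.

Set the two utilities equal: 28.8^α·13.3^(1−α) = 16^α·20.6^(1−α).
Taking logs: α·ln 28.8 + (1−α)·ln 13.3 = α·ln 16 + (1−α)·ln 20.6, i.e. α·0.587787 = (1−α)·0.437527.
With A = 0.587787 and B = 0.437527: α·A = (1−α)·B, so α = B/(A+B) = 0.437527/1.025314 ≈ 0.427.

α ≈ 0.427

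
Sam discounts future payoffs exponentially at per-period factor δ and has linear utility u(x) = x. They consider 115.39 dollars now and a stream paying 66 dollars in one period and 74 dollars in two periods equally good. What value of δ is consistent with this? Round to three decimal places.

The stream is worth 66δ + 74δ² today, so 66δ + 74δ² = 115.39.
That is, 74δ² + 66δ − 115.39 = 0, a quadratic in δ.
δ = (−66 + √(66² + 4·74·115.39)) / (2·74) = (−66 + √38511.44) / 148 ≈ 0.880.

δ ≈ 0.880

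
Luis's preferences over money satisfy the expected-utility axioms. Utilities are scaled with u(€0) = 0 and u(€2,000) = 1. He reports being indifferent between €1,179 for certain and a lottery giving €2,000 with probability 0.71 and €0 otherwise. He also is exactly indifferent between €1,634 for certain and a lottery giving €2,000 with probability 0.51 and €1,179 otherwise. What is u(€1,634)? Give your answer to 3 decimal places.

0.858

From the first indifference, u(€1,179) = 0.71·u(€2,000) + 0.29·u(€0) = 0.71·1 + 0.29·0 = 0.71.
Chaining: u(€1,634) = 0.51·1.00 + 0.49·0.71 = 0.8579.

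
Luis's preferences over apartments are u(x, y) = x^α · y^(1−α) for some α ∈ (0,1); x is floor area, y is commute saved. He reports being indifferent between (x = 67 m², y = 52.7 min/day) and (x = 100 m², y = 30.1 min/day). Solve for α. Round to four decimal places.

α ≈ 0.5831

The Cobb–Douglas utilities coincide, so 67^α·52.7^(1−α) = 100^α·30.1^(1−α).
Taking logs: α·ln 67 + (1−α)·ln 52.7 = α·ln 100 + (1−α)·ln 30.1, i.e. α·-0.4004776 = (1−α)·-0.5600903.
Thus α·(-0.9605679) = -0.5600903, so α = -0.5600903/-0.9605679 ≈ 0.5831.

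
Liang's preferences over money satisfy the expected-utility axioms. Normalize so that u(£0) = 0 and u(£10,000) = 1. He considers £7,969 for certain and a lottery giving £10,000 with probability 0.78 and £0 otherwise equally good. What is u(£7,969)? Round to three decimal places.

The indifference gives u(£7,969) = 0.78·u(£10,000) + 0.22·u(£0) = 0.78·1 + 0.22·0 = 0.78.

0.780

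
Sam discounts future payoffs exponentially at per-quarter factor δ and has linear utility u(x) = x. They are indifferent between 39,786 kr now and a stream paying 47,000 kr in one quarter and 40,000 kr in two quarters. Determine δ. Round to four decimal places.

δ ≈ 0.5700

The stream is worth 47000δ + 40000δ² today, so 47000δ + 40000δ² = 39786.
Rearranged: 40000δ² + 47000δ − 39786 = 0.
By the quadratic formula (taking the positive root), δ = (−47000 + √8574760000.00) / 80000 ≈ 0.5700.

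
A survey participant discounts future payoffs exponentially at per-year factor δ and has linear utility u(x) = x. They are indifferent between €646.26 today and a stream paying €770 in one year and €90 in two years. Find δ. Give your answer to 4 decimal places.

Present value of the stream is 770·δ + 90·δ². Indifference gives 770δ + 90δ² = 646.26.
That is, 90δ² + 770δ − 646.26 = 0, a quadratic in δ.
The positive root is δ = [−770 + √(770² + 4·90·646.26)] / (2·90) = (−770 + 908.600)/180 ≈ 0.7700.

δ ≈ 0.7700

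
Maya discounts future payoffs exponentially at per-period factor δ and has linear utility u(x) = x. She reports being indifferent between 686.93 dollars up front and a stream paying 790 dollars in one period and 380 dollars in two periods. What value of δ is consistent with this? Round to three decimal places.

Equating present values: 686.93 = 790δ + 380δ².
That is, 380δ² + 790δ − 686.93 = 0, a quadratic in δ.
By the quadratic formula (taking the positive root), δ = (−790 + √1668233.60) / 760 ≈ 0.660.

δ ≈ 0.660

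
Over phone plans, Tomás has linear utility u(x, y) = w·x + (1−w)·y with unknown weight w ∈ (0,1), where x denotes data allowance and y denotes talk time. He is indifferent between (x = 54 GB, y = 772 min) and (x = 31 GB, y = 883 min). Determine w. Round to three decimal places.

w = 0.828

Equating utilities: w·54 + (1−w)·772 = w·31 + (1−w)·883.
w·(54−31) = (1−w)·(883−772), i.e. w·23 = (1−w)·111.
So w/(1−w) = 111/23 = 4.8261, giving w = 111/(23+111) = 0.828.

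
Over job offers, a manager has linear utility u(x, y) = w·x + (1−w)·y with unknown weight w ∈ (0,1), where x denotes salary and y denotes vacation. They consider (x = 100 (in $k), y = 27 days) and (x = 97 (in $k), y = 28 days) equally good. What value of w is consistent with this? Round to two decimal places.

w = 0.25

u(100,27) = u(97,28) means w·100 + (1−w)·27 = w·97 + (1−w)·28.
Collecting terms: w·3 = (1−w)·1.
So w/(1−w) = 1/3 = 0.3333, giving w = 1/(3+1) = 0.25.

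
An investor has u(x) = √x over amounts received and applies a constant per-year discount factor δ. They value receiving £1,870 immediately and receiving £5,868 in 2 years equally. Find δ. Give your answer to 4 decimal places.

Indifference means u(1870) = δ^2 · u(5868), so δ^2 = u(1870)/u(5868).
With u(x) = √x: δ^2 = √1870/√5868 = √(1870/5868) = 0.56452.
Taking the square root: δ = 0.56452^(1/2) ≈ 0.7513.

δ ≈ 0.7513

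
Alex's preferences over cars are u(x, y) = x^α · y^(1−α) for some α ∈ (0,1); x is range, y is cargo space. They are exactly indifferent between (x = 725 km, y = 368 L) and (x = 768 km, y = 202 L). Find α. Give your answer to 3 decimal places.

α ≈ 0.912

The Cobb–Douglas utilities coincide, so 725^α·368^(1−α) = 768^α·202^(1−α).
(725/768)^α = (202/368)^(1−α); take logs: α·ln(725/768) = (1−α)·ln(202/368), i.e. α·-0.057618 = (1−α)·-0.599815.
So α/(1−α) = (-0.599815)/(-0.057618) = 10.410202, and α = 10.410202/11.410202 ≈ 0.912.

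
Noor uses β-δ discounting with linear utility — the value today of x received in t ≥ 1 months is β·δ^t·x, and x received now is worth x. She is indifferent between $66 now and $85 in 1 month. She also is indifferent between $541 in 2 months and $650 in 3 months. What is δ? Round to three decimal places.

From the later pair, β·δ^2·541 = β·δ^3·650; dividing through, δ = 541/650 = 0.83231.

δ ≈ 0.832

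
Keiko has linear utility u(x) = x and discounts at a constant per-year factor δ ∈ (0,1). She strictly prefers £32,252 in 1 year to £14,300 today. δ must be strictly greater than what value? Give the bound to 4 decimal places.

δ > 0.4434

Comparing present values: 14300 < δ·32252.
So δ > 14300/32252 = 0.44338.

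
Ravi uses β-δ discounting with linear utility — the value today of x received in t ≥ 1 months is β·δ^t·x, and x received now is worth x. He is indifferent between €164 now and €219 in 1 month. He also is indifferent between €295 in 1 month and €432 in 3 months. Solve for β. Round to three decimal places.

β ≈ 0.906

From the later pair, β·δ^1·295 = β·δ^3·432; dividing through, δ^2 = 295/432 = 0.68287, so δ = 0.82636.
Now use the now-vs-future pair: 164 = β·δ·219 gives β = 164/(0.82636·219) ≈ 0.906.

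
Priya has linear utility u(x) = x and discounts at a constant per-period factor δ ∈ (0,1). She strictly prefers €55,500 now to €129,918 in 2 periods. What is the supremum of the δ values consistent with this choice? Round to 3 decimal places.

Under u(x) = x this choice says 55500 > δ^2·129918.
Hence δ^2 < 55500/129918 = 0.42719, and x ↦ x^(1/2) is increasing on (0,∞).
δ < (55500/129918)^(1/2) ≈ 0.654.

δ < 0.654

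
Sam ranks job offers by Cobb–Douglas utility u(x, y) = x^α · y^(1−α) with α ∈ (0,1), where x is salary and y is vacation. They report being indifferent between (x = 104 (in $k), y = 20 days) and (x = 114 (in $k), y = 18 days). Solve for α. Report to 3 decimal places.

The Cobb–Douglas utilities coincide, so 104^α·20^(1−α) = 114^α·18^(1−α).
Rearrange to (104/114)^α = (18/20)^(1−α) and take logs: α·-0.091808 = (1−α)·-0.105361.
With A = -0.091808 and B = -0.105361: α·A = (1−α)·B, so α = B/(A+B) = -0.105361/-0.197169 ≈ 0.534.

α ≈ 0.534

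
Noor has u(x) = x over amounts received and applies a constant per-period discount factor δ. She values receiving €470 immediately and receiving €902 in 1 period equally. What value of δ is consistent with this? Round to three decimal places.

The payoff in 1 period is discounted by δ, so u(470) = δ·u(902) and δ = u(470)/u(902).
With u(x) = x: δ = 470/902 = 0.52106.

δ ≈ 0.521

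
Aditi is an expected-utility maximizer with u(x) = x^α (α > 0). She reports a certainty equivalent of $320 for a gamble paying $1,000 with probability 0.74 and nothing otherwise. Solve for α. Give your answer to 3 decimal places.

The lottery's expected utility is 0.74·u(1000) + 0.26·u(0) = 0.74·1000^α (since u(0) = 0 for α > 0).
Indifference: 320^α = 0.74·1000^α, so (320/1000)^α = 0.74.
Taking logs: α·ln(320/1000) = ln(0.74), so α = -0.301105 / -1.139434 ≈ 0.264.

α ≈ 0.264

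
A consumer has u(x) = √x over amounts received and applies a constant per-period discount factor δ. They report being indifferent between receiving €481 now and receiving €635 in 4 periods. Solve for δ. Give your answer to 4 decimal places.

δ ≈ 0.9659

Equating discounted utilities: u(481) = δ^4·u(635) ⇒ δ^4 = u(481)/u(635).
With u(x) = √x: δ^4 = √481/√635 = √(481/635) = 0.87033.
Hence δ = (0.87033)^(1/4) = 0.965876.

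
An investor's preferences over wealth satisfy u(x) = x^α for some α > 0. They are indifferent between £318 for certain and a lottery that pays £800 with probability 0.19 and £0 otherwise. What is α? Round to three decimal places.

α ≈ 1.800

Since u(0) = 0, the lottery's EU is 0.19·800^α.
Setting u(318) equal to that: 318^α = 0.19·800^α ⇒ (318/800)^α = 0.19.
Taking logs: α·ln(318/800) = ln(0.19), so α = -1.660731 / -0.922560 ≈ 1.800.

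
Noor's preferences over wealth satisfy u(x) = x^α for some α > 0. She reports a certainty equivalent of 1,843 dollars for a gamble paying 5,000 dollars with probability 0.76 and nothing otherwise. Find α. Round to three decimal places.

α ≈ 0.275

EU(lottery) = 0.76·5000^α + 0.24·0 = 0.76·5000^α.
Indifference: 1843^α = 0.76·5000^α, so (1843/5000)^α = 0.76.
Taking logs: α·ln(1843/5000) = ln(0.76), so α = -0.274437 / -0.998043 ≈ 0.275.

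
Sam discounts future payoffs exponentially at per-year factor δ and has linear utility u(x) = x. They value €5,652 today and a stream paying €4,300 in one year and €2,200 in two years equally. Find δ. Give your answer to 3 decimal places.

Equating present values: 5652 = 4300δ + 2200δ².
Rearranged: 2200δ² + 4300δ − 5652 = 0.
By the quadratic formula (taking the positive root), δ = (−4300 + √68227600.00) / 4400 ≈ 0.900.

δ ≈ 0.900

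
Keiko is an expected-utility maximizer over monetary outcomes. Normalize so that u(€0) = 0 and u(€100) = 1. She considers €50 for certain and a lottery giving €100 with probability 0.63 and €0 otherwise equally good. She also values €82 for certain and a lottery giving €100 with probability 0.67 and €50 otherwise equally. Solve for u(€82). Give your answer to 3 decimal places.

The first gamble pins u(€50): it must equal 0.63·1 + 0.37·0 = 0.63.
The second indifference gives u(€82) = 0.67·u(€100) + 0.33·u(€50) = 0.67·1.00 + 0.33·0.63 = 0.8779.

0.878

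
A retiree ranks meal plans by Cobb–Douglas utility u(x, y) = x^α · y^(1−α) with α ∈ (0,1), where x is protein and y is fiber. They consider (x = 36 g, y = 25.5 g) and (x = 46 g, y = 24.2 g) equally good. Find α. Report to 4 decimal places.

The Cobb–Douglas utilities coincide, so 36^α·25.5^(1−α) = 46^α·24.2^(1−α).
(36/46)^α = (24.2/25.5)^(1−α); take logs: α·ln(36/46) = (1−α)·ln(24.2/25.5), i.e. α·-0.2451225 = (1−α)·-0.0523258.
With A = -0.2451225 and B = -0.0523258: α·A = (1−α)·B, so α = B/(A+B) = -0.0523258/-0.2974483 ≈ 0.1759.

α ≈ 0.1759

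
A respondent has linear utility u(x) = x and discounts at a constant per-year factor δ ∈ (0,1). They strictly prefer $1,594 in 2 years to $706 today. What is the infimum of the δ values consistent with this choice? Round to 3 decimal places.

Comparing present values: 706 < δ^2·1594.
So δ^2 > 706/1594 = 0.44291; taking the square root of both positive sides preserves the inequality.
δ > (706/1594)^(1/2) ≈ 0.666.

δ > 0.666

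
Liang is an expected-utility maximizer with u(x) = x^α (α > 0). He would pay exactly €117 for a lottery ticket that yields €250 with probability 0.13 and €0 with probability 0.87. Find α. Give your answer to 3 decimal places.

The lottery's expected utility is 0.13·u(250) + 0.87·u(0) = 0.13·250^α (since u(0) = 0 for α > 0).
Setting u(117) equal to that: 117^α = 0.13·250^α ⇒ (117/250)^α = 0.13.
Taking logs: α·ln(117/250) = ln(0.13), so α = -2.040221 / -0.759287 ≈ 2.687.

α ≈ 2.687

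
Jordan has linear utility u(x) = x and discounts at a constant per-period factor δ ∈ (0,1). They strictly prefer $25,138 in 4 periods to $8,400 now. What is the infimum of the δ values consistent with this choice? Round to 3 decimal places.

δ > 0.760

Under u(x) = x this choice says 8400 < δ^4·25138.
Dividing by 25138: δ^4 > 0.33416. Both sides are positive, so the 4th root keeps the direction.
δ > 0.33416^(1/4) = 0.760.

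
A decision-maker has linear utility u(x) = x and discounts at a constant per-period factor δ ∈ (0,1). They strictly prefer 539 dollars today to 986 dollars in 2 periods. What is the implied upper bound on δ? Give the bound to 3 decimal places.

δ < 0.739

The preference means 539 > δ^2·986.
Hence δ^2 < 539/986 = 0.54665, and x ↦ x^(1/2) is increasing on (0,∞).
δ < 0.54665^(1/2) = 0.739.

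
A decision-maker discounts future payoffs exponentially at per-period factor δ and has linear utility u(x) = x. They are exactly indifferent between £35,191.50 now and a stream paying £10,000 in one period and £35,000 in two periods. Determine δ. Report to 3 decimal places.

Present value of the stream is 10000·δ + 35000·δ². Indifference gives 10000δ + 35000δ² = 35191.50.
So 35000δ² + 10000δ − 35191.50 = 0.
By the quadratic formula (taking the positive root), δ = (−10000 + √5026810000.00) / 70000 ≈ 0.870.

δ ≈ 0.870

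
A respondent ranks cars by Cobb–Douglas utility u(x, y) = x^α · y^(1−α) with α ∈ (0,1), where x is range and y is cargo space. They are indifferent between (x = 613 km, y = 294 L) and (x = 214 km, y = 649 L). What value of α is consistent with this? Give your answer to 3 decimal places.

The Cobb–Douglas utilities coincide, so 613^α·294^(1−α) = 214^α·649^(1−α).
Taking logs: α·ln 613 + (1−α)·ln 294 = α·ln 214 + (1−α)·ln 649, i.e. α·1.052389 = (1−α)·0.791853.
With A = 1.052389 and B = 0.791853: α·A = (1−α)·B, so α = B/(A+B) = 0.791853/1.844242 ≈ 0.429.

α ≈ 0.429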